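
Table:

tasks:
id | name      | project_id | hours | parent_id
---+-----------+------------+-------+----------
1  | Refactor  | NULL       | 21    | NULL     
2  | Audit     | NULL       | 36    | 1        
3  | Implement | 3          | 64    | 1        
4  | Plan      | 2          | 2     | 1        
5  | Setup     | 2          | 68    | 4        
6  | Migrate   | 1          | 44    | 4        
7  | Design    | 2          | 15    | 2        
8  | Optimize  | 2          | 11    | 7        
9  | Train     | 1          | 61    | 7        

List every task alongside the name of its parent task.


This is a self-join: tasks is joined to a second copy of itself, matching each row's parent_id to another row's id. Use LEFT JOIN so rows with parent_id=NULL are kept.
  - task 1 (Refactor): parent_id=NULL -> NULL
  - task 2 (Audit): parent_id=1 -> Refactor
  - task 3 (Implement): parent_id=1 -> Refactor
  - task 4 (Plan): parent_id=1 -> Refactor
  - task 5 (Setup): parent_id=4 -> Plan
  - task 6 (Migrate): parent_id=4 -> Plan
  - task 7 (Design): parent_id=2 -> Audit
  - task 8 (Optimize): parent_id=7 -> Design
  - task 9 (Train): parent_id=7 -> Design

SQL:
SELECT a.name AS item, b.name AS parent
FROM tasks a
LEFT JOIN tasks b ON a.parent_id = b.id

Result:
item      | parent  
----------+---------
Refactor  | NULL    
Audit     | Refactor
Implement | Refactor
Plan      | Refactor
Setup     | Plan    
Migrate   | Plan    
Design    | Audit   
Optimize  | Design  
Train     | Design  


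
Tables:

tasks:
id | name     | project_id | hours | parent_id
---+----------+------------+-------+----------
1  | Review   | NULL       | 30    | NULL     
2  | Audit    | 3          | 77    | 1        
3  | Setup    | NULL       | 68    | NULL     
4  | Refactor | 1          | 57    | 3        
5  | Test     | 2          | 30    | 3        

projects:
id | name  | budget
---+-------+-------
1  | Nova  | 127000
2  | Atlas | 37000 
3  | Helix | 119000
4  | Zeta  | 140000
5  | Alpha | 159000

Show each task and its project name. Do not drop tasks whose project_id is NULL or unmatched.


LEFT JOIN keeps every row from tasks (the left table); where project_id has no match in projects, the project columns become NULL. Walk through each task:
  - task 1 (Review): project_id=NULL, no match -> kept with NULL
  - task 2 (Audit): project_id=3 -> matches Helix
  - task 3 (Setup): project_id=NULL, no match -> kept with NULL
  - task 4 (Refactor): project_id=1 -> matches Nova
  - task 5 (Test): project_id=2 -> matches Atlas
All 5 rows appear; 2 have NULL project.

SQL:
SELECT a.name, b.name AS project
FROM tasks a
LEFT JOIN projects b ON a.project_id = b.id

Result:
name     | project
---------+--------
Review   | NULL   
Audit    | Helix  
Setup    | NULL   
Refactor | Nova   
Test     | Atlas  


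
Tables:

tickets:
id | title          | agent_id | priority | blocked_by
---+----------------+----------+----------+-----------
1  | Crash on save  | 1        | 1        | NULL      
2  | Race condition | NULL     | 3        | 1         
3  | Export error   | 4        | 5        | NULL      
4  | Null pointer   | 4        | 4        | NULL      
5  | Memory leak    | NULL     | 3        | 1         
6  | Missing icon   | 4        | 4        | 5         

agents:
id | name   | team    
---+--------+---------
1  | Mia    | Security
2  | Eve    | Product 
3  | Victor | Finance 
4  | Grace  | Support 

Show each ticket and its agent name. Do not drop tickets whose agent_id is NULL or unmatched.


LEFT JOIN keeps every row from tickets (the left table); where agent_id has no match in agents, the agent columns become NULL. Walk through each ticket:
  - ticket 1 (Crash on save): agent_id=1 -> matches Mia
  - ticket 2 (Race condition): agent_id=NULL, no match -> kept with NULL
  - ticket 3 (Export error): agent_id=4 -> matches Grace
  - ticket 4 (Null pointer): agent_id=4 -> matches Grace
  - ticket 5 (Memory leak): agent_id=NULL, no match -> kept with NULL
  - ticket 6 (Missing icon): agent_id=4 -> matches Grace
All 6 rows appear; 2 have NULL agent.

SQL:
SELECT a.title, b.name AS agent
FROM tickets a
LEFT JOIN agents b ON a.agent_id = b.id

Result:
title          | agent
---------------+------
Crash on save  | Mia  
Race condition | NULL 
Export error   | Grace
Null pointer   | Grace
Memory leak    | NULL 
Missing icon   | Grace


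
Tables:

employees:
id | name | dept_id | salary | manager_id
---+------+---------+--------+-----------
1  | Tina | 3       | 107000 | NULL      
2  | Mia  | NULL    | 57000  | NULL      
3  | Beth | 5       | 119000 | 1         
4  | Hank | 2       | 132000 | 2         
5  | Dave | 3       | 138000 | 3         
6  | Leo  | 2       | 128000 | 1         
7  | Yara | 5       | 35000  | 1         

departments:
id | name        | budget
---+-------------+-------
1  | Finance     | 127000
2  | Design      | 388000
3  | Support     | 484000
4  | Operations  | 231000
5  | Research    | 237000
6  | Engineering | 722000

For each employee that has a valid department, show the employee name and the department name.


INNER JOIN keeps only employees rows whose dept_id matches an id in departments. Walk through each employee:
  - employee 1 (Tina): dept_id=3 -> matches Support
  - employee 2 (Mia): dept_id=NULL, no match -> dropped
  - employee 3 (Beth): dept_id=5 -> matches Research
  - employee 4 (Hank): dept_id=2 -> matches Design
  - employee 5 (Dave): dept_id=3 -> matches Support
  - employee 6 (Leo): dept_id=2 -> matches Design
  - employee 7 (Yara): dept_id=5 -> matches Research
So 1 of 7 rows is dropped.

SQL:
SELECT a.name, b.name AS department
FROM employees a
INNER JOIN departments b ON a.dept_id = b.id

Result:
name | department
-----+-----------
Tina | Support   
Beth | Research  
Hank | Design    
Dave | Support   
Leo  | Design    
Yara | Research  


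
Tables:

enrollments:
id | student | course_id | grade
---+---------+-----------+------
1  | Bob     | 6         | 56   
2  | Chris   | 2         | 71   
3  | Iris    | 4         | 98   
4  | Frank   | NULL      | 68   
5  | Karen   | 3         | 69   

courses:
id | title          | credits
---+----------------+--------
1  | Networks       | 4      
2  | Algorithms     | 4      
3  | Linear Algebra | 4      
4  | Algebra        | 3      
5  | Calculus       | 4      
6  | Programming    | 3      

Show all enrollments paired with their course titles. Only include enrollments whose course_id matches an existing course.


INNER JOIN keeps only enrollments rows whose course_id matches an id in courses. Walk through each enrollment:
  - enrollment 1 (Bob): course_id=6 -> matches Programming
  - enrollment 2 (Chris): course_id=2 -> matches Algorithms
  - enrollment 3 (Iris): course_id=4 -> matches Algebra
  - enrollment 4 (Frank): course_id=NULL, no match -> dropped
  - enrollment 5 (Karen): course_id=3 -> matches Linear Algebra
So 1 of 5 rows is dropped.

SQL:
SELECT a.student, b.title AS course
FROM enrollments a
INNER JOIN courses b ON a.course_id = b.id

Result:
student | course        
--------+---------------
Bob     | Programming   
Chris   | Algorithms    
Iris    | Algebra       
Karen   | Linear Algebra


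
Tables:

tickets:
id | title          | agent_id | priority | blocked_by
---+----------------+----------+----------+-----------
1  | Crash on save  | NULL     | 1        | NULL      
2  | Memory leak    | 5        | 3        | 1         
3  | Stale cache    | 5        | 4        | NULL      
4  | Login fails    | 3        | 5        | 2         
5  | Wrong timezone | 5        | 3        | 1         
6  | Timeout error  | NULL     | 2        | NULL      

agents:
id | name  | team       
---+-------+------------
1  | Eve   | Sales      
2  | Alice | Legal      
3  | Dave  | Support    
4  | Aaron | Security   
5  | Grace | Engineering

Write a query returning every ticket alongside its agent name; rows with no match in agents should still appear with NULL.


LEFT JOIN keeps every row from tickets (the left table); where agent_id has no match in agents, the agent columns become NULL. Walk through each ticket:
  - ticket 1 (Crash on save): agent_id=NULL, no match -> kept with NULL
  - ticket 2 (Memory leak): agent_id=5 -> matches Grace
  - ticket 3 (Stale cache): agent_id=5 -> matches Grace
  - ticket 4 (Login fails): agent_id=3 -> matches Dave
  - ticket 5 (Wrong timezone): agent_id=5 -> matches Grace
  - ticket 6 (Timeout error): agent_id=NULL, no match -> kept with NULL
All 6 rows appear; 2 have NULL agent.

SQL:
SELECT a.title, b.name AS agent
FROM tickets a
LEFT JOIN agents b ON a.agent_id = b.id

Result:
title          | agent
---------------+------
Crash on save  | NULL 
Memory leak    | Grace
Stale cache    | Grace
Login fails    | Dave 
Wrong timezone | Grace
Timeout error  | NULL 


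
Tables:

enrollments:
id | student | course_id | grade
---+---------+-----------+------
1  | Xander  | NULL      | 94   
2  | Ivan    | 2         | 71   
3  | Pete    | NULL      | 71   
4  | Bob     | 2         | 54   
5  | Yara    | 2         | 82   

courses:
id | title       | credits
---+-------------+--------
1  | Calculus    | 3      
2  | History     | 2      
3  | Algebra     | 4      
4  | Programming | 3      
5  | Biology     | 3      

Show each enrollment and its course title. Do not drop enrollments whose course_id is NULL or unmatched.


LEFT JOIN keeps every row from enrollments (the left table); where course_id has no match in courses, the course columns become NULL. Walk through each enrollment:
  - enrollment 1 (Xander): course_id=NULL, no match -> kept with NULL
  - enrollment 2 (Ivan): course_id=2 -> matches History
  - enrollment 3 (Pete): course_id=NULL, no match -> kept with NULL
  - enrollment 4 (Bob): course_id=2 -> matches History
  - enrollment 5 (Yara): course_id=2 -> matches History
All 5 rows appear; 2 have NULL course.

SQL:
SELECT a.student, b.title AS course
FROM enrollments a
LEFT JOIN courses b ON a.course_id = b.id

Result:
student | course 
--------+--------
Xander  | NULL   
Ivan    | History
Pete    | NULL   
Bob     | History
Yara    | History


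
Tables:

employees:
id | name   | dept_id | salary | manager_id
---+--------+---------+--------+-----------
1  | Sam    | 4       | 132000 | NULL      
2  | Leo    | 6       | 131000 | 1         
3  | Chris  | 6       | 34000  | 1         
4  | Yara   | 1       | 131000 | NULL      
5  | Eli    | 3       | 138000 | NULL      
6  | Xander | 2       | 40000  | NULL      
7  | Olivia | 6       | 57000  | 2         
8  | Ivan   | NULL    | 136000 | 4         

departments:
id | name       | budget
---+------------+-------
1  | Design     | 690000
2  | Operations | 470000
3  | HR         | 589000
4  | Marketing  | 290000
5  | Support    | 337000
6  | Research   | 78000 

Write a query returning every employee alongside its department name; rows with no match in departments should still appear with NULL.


LEFT JOIN keeps every row from employees (the left table); where dept_id has no match in departments, the department columns become NULL. Walk through each employee:
  - employee 1 (Sam): dept_id=4 -> matches Marketing
  - employee 2 (Leo): dept_id=6 -> matches Research
  - employee 3 (Chris): dept_id=6 -> matches Research
  - employee 4 (Yara): dept_id=1 -> matches Design
  - employee 5 (Eli): dept_id=3 -> matches HR
  - employee 6 (Xander): dept_id=2 -> matches Operations
  - employee 7 (Olivia): dept_id=6 -> matches Research
  - employee 8 (Ivan): dept_id=NULL, no match -> kept with NULL
All 8 rows appear; 1 has NULL department.

SQL:
SELECT a.name, b.name AS department
FROM employees a
LEFT JOIN departments b ON a.dept_id = b.id

Result:
name   | department
-------+-----------
Sam    | Marketing 
Leo    | Research  
Chris  | Research  
Yara   | Design    
Eli    | HR        
Xander | Operations
Olivia | Research  
Ivan   | NULL      


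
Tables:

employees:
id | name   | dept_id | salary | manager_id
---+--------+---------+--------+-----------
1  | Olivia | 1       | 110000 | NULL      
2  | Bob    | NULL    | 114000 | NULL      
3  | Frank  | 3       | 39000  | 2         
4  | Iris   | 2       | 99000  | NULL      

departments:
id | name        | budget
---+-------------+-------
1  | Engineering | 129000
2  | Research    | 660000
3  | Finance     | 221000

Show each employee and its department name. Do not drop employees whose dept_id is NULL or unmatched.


LEFT JOIN keeps every row from employees (the left table); where dept_id has no match in departments, the department columns become NULL. Walk through each employee:
  - employee 1 (Olivia): dept_id=1 -> matches Engineering
  - employee 2 (Bob): dept_id=NULL, no match -> kept with NULL
  - employee 3 (Frank): dept_id=3 -> matches Finance
  - employee 4 (Iris): dept_id=2 -> matches Research
All 4 rows appear; 1 has NULL department.

SQL:
SELECT a.name, b.name AS department
FROM employees a
LEFT JOIN departments b ON a.dept_id = b.id

Result:
name   | department 
-------+------------
Olivia | Engineering
Bob    | NULL       
Frank  | Finance    
Iris   | Research   


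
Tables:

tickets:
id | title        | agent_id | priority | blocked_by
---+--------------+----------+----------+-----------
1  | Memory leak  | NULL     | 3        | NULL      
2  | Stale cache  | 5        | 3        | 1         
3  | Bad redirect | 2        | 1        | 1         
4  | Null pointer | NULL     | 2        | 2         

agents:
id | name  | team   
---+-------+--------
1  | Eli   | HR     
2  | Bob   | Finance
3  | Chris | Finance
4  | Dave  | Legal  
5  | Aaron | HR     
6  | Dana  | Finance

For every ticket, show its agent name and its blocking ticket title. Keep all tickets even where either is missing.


Two LEFT JOINs from the same base table tickets: one to agents via agent_id, one to tickets itself via blocked_by. Both are LEFT so every ticket is preserved.
Match against agents:
  - ticket 1 (Memory leak): agent_id=NULL, no match -> kept with NULL
  - ticket 2 (Stale cache): agent_id=5 -> matches Aaron
  - ticket 3 (Bad redirect): agent_id=2 -> matches Bob
  - ticket 4 (Null pointer): agent_id=NULL, no match -> kept with NULL
Match against tickets (self):
  - ticket 1 (Memory leak): blocked_by=NULL -> NULL
  - ticket 2 (Stale cache): blocked_by=1 -> Memory leak
  - ticket 3 (Bad redirect): blocked_by=1 -> Memory leak
  - ticket 4 (Null pointer): blocked_by=2 -> Stale cache

SQL:
SELECT a.title, b.name AS agent, c.title AS blocked_by
FROM tickets a
LEFT JOIN agents b ON a.agent_id = b.id
LEFT JOIN tickets c ON a.blocked_by = c.id

Result:
title        | agent | blocked_by 
-------------+-------+------------
Memory leak  | NULL  | NULL       
Stale cache  | Aaron | Memory leak
Bad redirect | Bob   | Memory leak
Null pointer | NULL  | Stale cache


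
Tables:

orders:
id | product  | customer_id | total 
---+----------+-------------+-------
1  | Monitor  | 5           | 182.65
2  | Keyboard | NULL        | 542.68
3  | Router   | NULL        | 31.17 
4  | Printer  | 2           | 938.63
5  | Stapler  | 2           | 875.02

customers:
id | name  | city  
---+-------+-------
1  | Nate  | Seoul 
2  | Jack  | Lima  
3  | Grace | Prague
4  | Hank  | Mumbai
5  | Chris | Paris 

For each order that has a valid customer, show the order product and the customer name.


INNER JOIN keeps only orders rows whose customer_id matches an id in customers. Walk through each order:
  - order 1 (Monitor): customer_id=5 -> matches Chris
  - order 2 (Keyboard): customer_id=NULL, no match -> dropped
  - order 3 (Router): customer_id=NULL, no match -> dropped
  - order 4 (Printer): customer_id=2 -> matches Jack
  - order 5 (Stapler): customer_id=2 -> matches Jack
So 2 of 5 rows are dropped.

SQL:
SELECT a.product, b.name AS customer
FROM orders a
INNER JOIN customers b ON a.customer_id = b.id

Result:
product | customer
--------+---------
Monitor | Chris   
Printer | Jack    
Stapler | Jack    


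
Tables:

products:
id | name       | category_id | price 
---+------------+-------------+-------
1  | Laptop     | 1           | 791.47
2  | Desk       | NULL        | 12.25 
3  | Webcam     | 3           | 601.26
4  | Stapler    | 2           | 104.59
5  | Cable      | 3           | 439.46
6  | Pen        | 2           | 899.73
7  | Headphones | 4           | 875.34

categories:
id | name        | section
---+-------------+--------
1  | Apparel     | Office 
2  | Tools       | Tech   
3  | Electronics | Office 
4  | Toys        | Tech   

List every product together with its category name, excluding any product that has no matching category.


INNER JOIN keeps only products rows whose category_id matches an id in categories. Walk through each product:
  - product 1 (Laptop): category_id=1 -> matches Apparel
  - product 2 (Desk): category_id=NULL, no match -> dropped
  - product 3 (Webcam): category_id=3 -> matches Electronics
  - product 4 (Stapler): category_id=2 -> matches Tools
  - product 5 (Cable): category_id=3 -> matches Electronics
  - product 6 (Pen): category_id=2 -> matches Tools
  - product 7 (Headphones): category_id=4 -> matches Toys
So 1 of 7 rows is dropped.

SQL:
SELECT a.name, b.name AS category
FROM products a
INNER JOIN categories b ON a.category_id = b.id

Result:
name       | category   
-----------+------------
Laptop     | Apparel    
Webcam     | Electronics
Stapler    | Tools      
Cable      | Electronics
Pen        | Tools      
Headphones | Toys       


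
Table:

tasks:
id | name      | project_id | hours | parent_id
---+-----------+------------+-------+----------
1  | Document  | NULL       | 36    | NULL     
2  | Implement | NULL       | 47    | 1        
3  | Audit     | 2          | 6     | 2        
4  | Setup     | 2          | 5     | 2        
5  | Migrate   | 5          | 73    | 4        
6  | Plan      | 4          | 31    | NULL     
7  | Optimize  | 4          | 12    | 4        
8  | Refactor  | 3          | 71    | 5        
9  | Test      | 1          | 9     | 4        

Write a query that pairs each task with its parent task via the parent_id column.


This is a self-join: tasks is joined to a second copy of itself, matching each row's parent_id to another row's id. Use LEFT JOIN so rows with parent_id=NULL are kept.
  - task 1 (Document): parent_id=NULL -> NULL
  - task 2 (Implement): parent_id=1 -> Document
  - task 3 (Audit): parent_id=2 -> Implement
  - task 4 (Setup): parent_id=2 -> Implement
  - task 5 (Migrate): parent_id=4 -> Setup
  - task 6 (Plan): parent_id=NULL -> NULL
  - task 7 (Optimize): parent_id=4 -> Setup
  - task 8 (Refactor): parent_id=5 -> Migrate
  - task 9 (Test): parent_id=4 -> Setup

SQL:
SELECT a.name AS item, b.name AS parent
FROM tasks a
LEFT JOIN tasks b ON a.parent_id = b.id

Result:
item      | parent   
----------+----------
Document  | NULL     
Implement | Document 
Audit     | Implement
Setup     | Implement
Migrate   | Setup    
Plan      | NULL     
Optimize  | Setup    
Refactor  | Migrate  
Test      | Setup    


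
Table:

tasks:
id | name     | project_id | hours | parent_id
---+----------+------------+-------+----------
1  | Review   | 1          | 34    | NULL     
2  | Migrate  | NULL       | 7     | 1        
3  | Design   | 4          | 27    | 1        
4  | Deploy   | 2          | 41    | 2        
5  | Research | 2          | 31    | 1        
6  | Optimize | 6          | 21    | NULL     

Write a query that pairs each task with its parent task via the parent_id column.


This is a self-join: tasks is joined to a second copy of itself, matching each row's parent_id to another row's id. Use LEFT JOIN so rows with parent_id=NULL are kept.
  - task 1 (Review): parent_id=NULL -> NULL
  - task 2 (Migrate): parent_id=1 -> Review
  - task 3 (Design): parent_id=1 -> Review
  - task 4 (Deploy): parent_id=2 -> Migrate
  - task 5 (Research): parent_id=1 -> Review
  - task 6 (Optimize): parent_id=NULL -> NULL

SQL:
SELECT a.name AS item, b.name AS parent
FROM tasks a
LEFT JOIN tasks b ON a.parent_id = b.id

Result:
item     | parent 
---------+--------
Review   | NULL   
Migrate  | Review 
Design   | Review 
Deploy   | Migrate
Research | Review 
Optimize | NULL   


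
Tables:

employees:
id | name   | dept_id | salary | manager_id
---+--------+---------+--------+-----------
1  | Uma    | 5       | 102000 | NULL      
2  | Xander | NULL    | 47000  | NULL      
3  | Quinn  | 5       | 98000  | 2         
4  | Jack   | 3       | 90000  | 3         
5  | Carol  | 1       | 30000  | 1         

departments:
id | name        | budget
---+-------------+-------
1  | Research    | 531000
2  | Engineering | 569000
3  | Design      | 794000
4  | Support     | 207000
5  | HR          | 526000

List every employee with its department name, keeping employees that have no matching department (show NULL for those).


LEFT JOIN keeps every row from employees (the left table); where dept_id has no match in departments, the department columns become NULL. Walk through each employee:
  - employee 1 (Uma): dept_id=5 -> matches HR
  - employee 2 (Xander): dept_id=NULL, no match -> kept with NULL
  - employee 3 (Quinn): dept_id=5 -> matches HR
  - employee 4 (Jack): dept_id=3 -> matches Design
  - employee 5 (Carol): dept_id=1 -> matches Research
All 5 rows appear; 1 has NULL department.

SQL:
SELECT a.name, b.name AS department
FROM employees a
LEFT JOIN departments b ON a.dept_id = b.id

Result:
name   | department
-------+-----------
Uma    | HR        
Xander | NULL      
Quinn  | HR        
Jack   | Design    
Carol  | Research  


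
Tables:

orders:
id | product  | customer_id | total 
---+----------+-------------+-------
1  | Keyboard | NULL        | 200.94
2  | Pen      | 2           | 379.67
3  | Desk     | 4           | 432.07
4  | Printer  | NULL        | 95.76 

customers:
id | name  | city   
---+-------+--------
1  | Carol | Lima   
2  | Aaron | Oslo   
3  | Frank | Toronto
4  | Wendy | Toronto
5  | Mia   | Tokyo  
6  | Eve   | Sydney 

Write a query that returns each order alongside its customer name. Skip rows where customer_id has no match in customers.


INNER JOIN keeps only orders rows whose customer_id matches an id in customers. Walk through each order:
  - order 1 (Keyboard): customer_id=NULL, no match -> dropped
  - order 2 (Pen): customer_id=2 -> matches Aaron
  - order 3 (Desk): customer_id=4 -> matches Wendy
  - order 4 (Printer): customer_id=NULL, no match -> dropped
So 2 of 4 rows are dropped.

SQL:
SELECT a.product, b.name AS customer
FROM orders a
INNER JOIN customers b ON a.customer_id = b.id

Result:
product | customer
--------+---------
Pen     | Aaron   
Desk    | Wendy   


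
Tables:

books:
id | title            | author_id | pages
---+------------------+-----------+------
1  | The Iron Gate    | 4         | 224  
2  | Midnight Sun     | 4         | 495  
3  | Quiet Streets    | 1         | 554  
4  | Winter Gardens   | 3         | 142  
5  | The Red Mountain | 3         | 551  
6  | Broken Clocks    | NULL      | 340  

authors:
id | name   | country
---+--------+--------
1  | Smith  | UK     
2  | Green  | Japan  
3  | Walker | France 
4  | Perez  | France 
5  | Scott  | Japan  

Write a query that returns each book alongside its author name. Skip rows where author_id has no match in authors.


INNER JOIN keeps only books rows whose author_id matches an id in authors. Walk through each book:
  - book 1 (The Iron Gate): author_id=4 -> matches Perez
  - book 2 (Midnight Sun): author_id=4 -> matches Perez
  - book 3 (Quiet Streets): author_id=1 -> matches Smith
  - book 4 (Winter Gardens): author_id=3 -> matches Walker
  - book 5 (The Red Mountain): author_id=3 -> matches Walker
  - book 6 (Broken Clocks): author_id=NULL, no match -> dropped
So 1 of 6 rows is dropped.

SQL:
SELECT a.title, b.name AS author
FROM books a
INNER JOIN authors b ON a.author_id = b.id

Result:
title            | author
-----------------+-------
The Iron Gate    | Perez 
Midnight Sun     | Perez 
Quiet Streets    | Smith 
Winter Gardens   | Walker
The Red Mountain | Walker


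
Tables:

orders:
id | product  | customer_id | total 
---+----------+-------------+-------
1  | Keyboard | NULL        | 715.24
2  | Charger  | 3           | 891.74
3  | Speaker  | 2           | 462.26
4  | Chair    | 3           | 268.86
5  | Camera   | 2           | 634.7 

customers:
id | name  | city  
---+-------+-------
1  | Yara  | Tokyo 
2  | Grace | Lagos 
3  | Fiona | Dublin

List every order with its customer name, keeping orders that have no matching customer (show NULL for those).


LEFT JOIN keeps every row from orders (the left table); where customer_id has no match in customers, the customer columns become NULL. Walk through each order:
  - order 1 (Keyboard): customer_id=NULL, no match -> kept with NULL
  - order 2 (Charger): customer_id=3 -> matches Fiona
  - order 3 (Speaker): customer_id=2 -> matches Grace
  - order 4 (Chair): customer_id=3 -> matches Fiona
  - order 5 (Camera): customer_id=2 -> matches Grace
All 5 rows appear; 1 has NULL customer.

SQL:
SELECT a.product, b.name AS customer
FROM orders a
LEFT JOIN customers b ON a.customer_id = b.id

Result:
product  | customer
---------+---------
Keyboard | NULL    
Charger  | Fiona   
Speaker  | Grace   
Chair    | Fiona   
Camera   | Grace   


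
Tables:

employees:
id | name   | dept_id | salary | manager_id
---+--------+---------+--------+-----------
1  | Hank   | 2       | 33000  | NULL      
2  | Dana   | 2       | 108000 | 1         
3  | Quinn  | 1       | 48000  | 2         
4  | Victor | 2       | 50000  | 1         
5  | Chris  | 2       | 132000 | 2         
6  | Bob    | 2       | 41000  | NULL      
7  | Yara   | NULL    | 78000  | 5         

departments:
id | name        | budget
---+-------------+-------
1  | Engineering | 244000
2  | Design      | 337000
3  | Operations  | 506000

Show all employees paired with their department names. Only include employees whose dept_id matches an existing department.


INNER JOIN keeps only employees rows whose dept_id matches an id in departments. Walk through each employee:
  - employee 1 (Hank): dept_id=2 -> matches Design
  - employee 2 (Dana): dept_id=2 -> matches Design
  - employee 3 (Quinn): dept_id=1 -> matches Engineering
  - employee 4 (Victor): dept_id=2 -> matches Design
  - employee 5 (Chris): dept_id=2 -> matches Design
  - employee 6 (Bob): dept_id=2 -> matches Design
  - employee 7 (Yara): dept_id=NULL, no match -> dropped
So 1 of 7 rows is dropped.

SQL:
SELECT a.name, b.name AS department
FROM employees a
INNER JOIN departments b ON a.dept_id = b.id

Result:
name   | department 
-------+------------
Hank   | Design     
Dana   | Design     
Quinn  | Engineering
Victor | Design     
Chris  | Design     
Bob    | Design     


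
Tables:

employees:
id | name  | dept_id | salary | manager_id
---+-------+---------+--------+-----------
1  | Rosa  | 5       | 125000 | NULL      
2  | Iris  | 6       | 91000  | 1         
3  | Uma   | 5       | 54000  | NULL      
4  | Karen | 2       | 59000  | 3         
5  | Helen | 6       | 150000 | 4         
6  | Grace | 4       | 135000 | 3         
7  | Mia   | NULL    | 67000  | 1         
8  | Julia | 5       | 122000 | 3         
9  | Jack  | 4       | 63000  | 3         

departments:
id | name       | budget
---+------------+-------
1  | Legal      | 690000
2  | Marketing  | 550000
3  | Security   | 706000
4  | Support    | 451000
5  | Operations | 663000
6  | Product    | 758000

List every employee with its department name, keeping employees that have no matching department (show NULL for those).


LEFT JOIN keeps every row from employees (the left table); where dept_id has no match in departments, the department columns become NULL. Walk through each employee:
  - employee 1 (Rosa): dept_id=5 -> matches Operations
  - employee 2 (Iris): dept_id=6 -> matches Product
  - employee 3 (Uma): dept_id=5 -> matches Operations
  - employee 4 (Karen): dept_id=2 -> matches Marketing
  - employee 5 (Helen): dept_id=6 -> matches Product
  - employee 6 (Grace): dept_id=4 -> matches Support
  - employee 7 (Mia): dept_id=NULL, no match -> kept with NULL
  - employee 8 (Julia): dept_id=5 -> matches Operations
  - employee 9 (Jack): dept_id=4 -> matches Support
All 9 rows appear; 1 has NULL department.

SQL:
SELECT a.name, b.name AS department
FROM employees a
LEFT JOIN departments b ON a.dept_id = b.id

Result:
name  | department
------+-----------
Rosa  | Operations
Iris  | Product   
Uma   | Operations
Karen | Marketing 
Helen | Product   
Grace | Support   
Mia   | NULL      
Julia | Operations
Jack  | Support   


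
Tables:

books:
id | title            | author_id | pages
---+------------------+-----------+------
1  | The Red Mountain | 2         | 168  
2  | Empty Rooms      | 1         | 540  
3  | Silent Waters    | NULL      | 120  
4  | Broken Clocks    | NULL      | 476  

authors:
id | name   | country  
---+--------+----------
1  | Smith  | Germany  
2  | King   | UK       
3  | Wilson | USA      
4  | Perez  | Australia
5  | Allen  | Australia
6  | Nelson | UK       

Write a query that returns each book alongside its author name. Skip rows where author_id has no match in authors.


INNER JOIN keeps only books rows whose author_id matches an id in authors. Walk through each book:
  - book 1 (The Red Mountain): author_id=2 -> matches King
  - book 2 (Empty Rooms): author_id=1 -> matches Smith
  - book 3 (Silent Waters): author_id=NULL, no match -> dropped
  - book 4 (Broken Clocks): author_id=NULL, no match -> dropped
So 2 of 4 rows are dropped.

SQL:
SELECT a.title, b.name AS author
FROM books a
INNER JOIN authors b ON a.author_id = b.id

Result:
title            | author
-----------------+-------
The Red Mountain | King  
Empty Rooms      | Smith 


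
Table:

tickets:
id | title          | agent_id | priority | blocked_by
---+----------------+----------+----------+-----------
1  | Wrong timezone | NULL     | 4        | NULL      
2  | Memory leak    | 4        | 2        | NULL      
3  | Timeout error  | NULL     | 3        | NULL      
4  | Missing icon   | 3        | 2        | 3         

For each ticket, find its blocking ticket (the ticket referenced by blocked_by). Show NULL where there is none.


This is a self-join: tickets is joined to a second copy of itself, matching each row's blocked_by to another row's id. Use LEFT JOIN so rows with blocked_by=NULL are kept.
  - ticket 1 (Wrong timezone): blocked_by=NULL -> NULL
  - ticket 2 (Memory leak): blocked_by=NULL -> NULL
  - ticket 3 (Timeout error): blocked_by=NULL -> NULL
  - ticket 4 (Missing icon): blocked_by=3 -> Timeout error

SQL:
SELECT a.title AS item, b.title AS blocked_by
FROM tickets a
LEFT JOIN tickets b ON a.blocked_by = b.id

Result:
item           | blocked_by   
---------------+--------------
Wrong timezone | NULL         
Memory leak    | NULL         
Timeout error  | NULL         
Missing icon   | Timeout error


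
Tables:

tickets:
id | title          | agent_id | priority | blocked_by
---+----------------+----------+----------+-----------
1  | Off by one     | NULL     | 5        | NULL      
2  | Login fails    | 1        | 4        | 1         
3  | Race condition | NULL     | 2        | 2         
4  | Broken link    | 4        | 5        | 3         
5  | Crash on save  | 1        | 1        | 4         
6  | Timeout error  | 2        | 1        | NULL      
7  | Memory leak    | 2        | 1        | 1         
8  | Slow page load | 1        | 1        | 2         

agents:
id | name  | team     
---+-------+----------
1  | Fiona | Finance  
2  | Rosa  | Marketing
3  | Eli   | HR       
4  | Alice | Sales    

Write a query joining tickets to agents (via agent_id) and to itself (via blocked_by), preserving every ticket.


Two LEFT JOINs from the same base table tickets: one to agents via agent_id, one to tickets itself via blocked_by. Both are LEFT so every ticket is preserved.
Match against agents:
  - ticket 1 (Off by one): agent_id=NULL, no match -> kept with NULL
  - ticket 2 (Login fails): agent_id=1 -> matches Fiona
  - ticket 3 (Race condition): agent_id=NULL, no match -> kept with NULL
  - ticket 4 (Broken link): agent_id=4 -> matches Alice
  - ticket 5 (Crash on save): agent_id=1 -> matches Fiona
  - ticket 6 (Timeout error): agent_id=2 -> matches Rosa
  - ticket 7 (Memory leak): agent_id=2 -> matches Rosa
  - ticket 8 (Slow page load): agent_id=1 -> matches Fiona
Match against tickets (self):
  - ticket 1 (Off by one): blocked_by=NULL -> NULL
  - ticket 2 (Login fails): blocked_by=1 -> Off by one
  - ticket 3 (Race condition): blocked_by=2 -> Login fails
  - ticket 4 (Broken link): blocked_by=3 -> Race condition
  - ticket 5 (Crash on save): blocked_by=4 -> Broken link
  - ticket 6 (Timeout error): blocked_by=NULL -> NULL
  - ticket 7 (Memory leak): blocked_by=1 -> Off by one
  - ticket 8 (Slow page load): blocked_by=2 -> Login fails

SQL:
SELECT a.title, b.name AS agent, c.title AS blocked_by
FROM tickets a
LEFT JOIN agents b ON a.agent_id = b.id
LEFT JOIN tickets c ON a.blocked_by = c.id

Result:
title          | agent | blocked_by    
---------------+-------+---------------
Off by one     | NULL  | NULL          
Login fails    | Fiona | Off by one    
Race condition | NULL  | Login fails   
Broken link    | Alice | Race condition
Crash on save  | Fiona | Broken link   
Timeout error  | Rosa  | NULL          
Memory leak    | Rosa  | Off by one    
Slow page load | Fiona | Login fails   


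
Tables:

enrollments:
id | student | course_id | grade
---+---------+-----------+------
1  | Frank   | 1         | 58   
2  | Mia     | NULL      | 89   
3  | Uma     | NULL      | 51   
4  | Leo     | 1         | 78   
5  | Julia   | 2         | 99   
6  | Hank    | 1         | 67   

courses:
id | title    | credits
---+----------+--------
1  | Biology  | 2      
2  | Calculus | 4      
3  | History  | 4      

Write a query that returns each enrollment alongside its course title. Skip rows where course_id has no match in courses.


INNER JOIN keeps only enrollments rows whose course_id matches an id in courses. Walk through each enrollment:
  - enrollment 1 (Frank): course_id=1 -> matches Biology
  - enrollment 2 (Mia): course_id=NULL, no match -> dropped
  - enrollment 3 (Uma): course_id=NULL, no match -> dropped
  - enrollment 4 (Leo): course_id=1 -> matches Biology
  - enrollment 5 (Julia): course_id=2 -> matches Calculus
  - enrollment 6 (Hank): course_id=1 -> matches Biology
So 2 of 6 rows are dropped.

SQL:
SELECT a.student, b.title AS course
FROM enrollments a
INNER JOIN courses b ON a.course_id = b.id

Result:
student | course  
--------+---------
Frank   | Biology 
Leo     | Biology 
Julia   | Calculus
Hank    | Biology 


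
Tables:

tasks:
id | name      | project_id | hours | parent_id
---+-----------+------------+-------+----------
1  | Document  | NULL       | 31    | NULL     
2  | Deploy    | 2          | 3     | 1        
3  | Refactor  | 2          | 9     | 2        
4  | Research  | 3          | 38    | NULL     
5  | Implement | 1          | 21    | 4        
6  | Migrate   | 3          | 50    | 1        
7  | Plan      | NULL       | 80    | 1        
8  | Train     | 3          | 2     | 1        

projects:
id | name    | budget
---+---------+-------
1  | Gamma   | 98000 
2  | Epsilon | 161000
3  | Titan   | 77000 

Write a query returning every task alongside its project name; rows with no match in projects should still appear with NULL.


LEFT JOIN keeps every row from tasks (the left table); where project_id has no match in projects, the project columns become NULL. Walk through each task:
  - task 1 (Document): project_id=NULL, no match -> kept with NULL
  - task 2 (Deploy): project_id=2 -> matches Epsilon
  - task 3 (Refactor): project_id=2 -> matches Epsilon
  - task 4 (Research): project_id=3 -> matches Titan
  - task 5 (Implement): project_id=1 -> matches Gamma
  - task 6 (Migrate): project_id=3 -> matches Titan
  - task 7 (Plan): project_id=NULL, no match -> kept with NULL
  - task 8 (Train): project_id=3 -> matches Titan
All 8 rows appear; 2 have NULL project.

SQL:
SELECT a.name, b.name AS project
FROM tasks a
LEFT JOIN projects b ON a.project_id = b.id

Result:
name      | project
----------+--------
Document  | NULL   
Deploy    | Epsilon
Refactor  | Epsilon
Research  | Titan  
Implement | Gamma  
Migrate   | Titan  
Plan      | NULL   
Train     | Titan  


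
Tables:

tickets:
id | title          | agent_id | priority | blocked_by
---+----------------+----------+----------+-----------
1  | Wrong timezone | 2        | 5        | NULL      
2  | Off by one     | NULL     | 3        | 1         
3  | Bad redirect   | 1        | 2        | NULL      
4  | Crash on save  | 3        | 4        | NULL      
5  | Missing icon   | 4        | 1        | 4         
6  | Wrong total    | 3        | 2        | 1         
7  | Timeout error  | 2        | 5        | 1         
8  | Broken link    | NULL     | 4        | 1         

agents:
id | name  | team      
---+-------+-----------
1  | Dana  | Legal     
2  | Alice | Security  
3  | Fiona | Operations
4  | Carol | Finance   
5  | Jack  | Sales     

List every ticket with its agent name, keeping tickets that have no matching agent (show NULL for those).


LEFT JOIN keeps every row from tickets (the left table); where agent_id has no match in agents, the agent columns become NULL. Walk through each ticket:
  - ticket 1 (Wrong timezone): agent_id=2 -> matches Alice
  - ticket 2 (Off by one): agent_id=NULL, no match -> kept with NULL
  - ticket 3 (Bad redirect): agent_id=1 -> matches Dana
  - ticket 4 (Crash on save): agent_id=3 -> matches Fiona
  - ticket 5 (Missing icon): agent_id=4 -> matches Carol
  - ticket 6 (Wrong total): agent_id=3 -> matches Fiona
  - ticket 7 (Timeout error): agent_id=2 -> matches Alice
  - ticket 8 (Broken link): agent_id=NULL, no match -> kept with NULL
All 8 rows appear; 2 have NULL agent.

SQL:
SELECT a.title, b.name AS agent
FROM tickets a
LEFT JOIN agents b ON a.agent_id = b.id

Result:
title          | agent
---------------+------
Wrong timezone | Alice
Off by one     | NULL 
Bad redirect   | Dana 
Crash on save  | Fiona
Missing icon   | Carol
Wrong total    | Fiona
Timeout error  | Alice
Broken link    | NULL 


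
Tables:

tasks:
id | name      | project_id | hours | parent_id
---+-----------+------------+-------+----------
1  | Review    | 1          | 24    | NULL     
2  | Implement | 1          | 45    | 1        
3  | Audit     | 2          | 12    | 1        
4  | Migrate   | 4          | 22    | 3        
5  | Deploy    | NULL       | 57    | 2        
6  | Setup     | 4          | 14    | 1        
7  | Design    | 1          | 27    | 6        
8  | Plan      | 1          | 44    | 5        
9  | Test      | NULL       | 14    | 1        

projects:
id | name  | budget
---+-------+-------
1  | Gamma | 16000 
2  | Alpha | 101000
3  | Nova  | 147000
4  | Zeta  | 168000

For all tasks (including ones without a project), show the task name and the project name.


LEFT JOIN keeps every row from tasks (the left table); where project_id has no match in projects, the project columns become NULL. Walk through each task:
  - task 1 (Review): project_id=1 -> matches Gamma
  - task 2 (Implement): project_id=1 -> matches Gamma
  - task 3 (Audit): project_id=2 -> matches Alpha
  - task 4 (Migrate): project_id=4 -> matches Zeta
  - task 5 (Deploy): project_id=NULL, no match -> kept with NULL
  - task 6 (Setup): project_id=4 -> matches Zeta
  - task 7 (Design): project_id=1 -> matches Gamma
  - task 8 (Plan): project_id=1 -> matches Gamma
  - task 9 (Test): project_id=NULL, no match -> kept with NULL
All 9 rows appear; 2 have NULL project.

SQL:
SELECT a.name, b.name AS project
FROM tasks a
LEFT JOIN projects b ON a.project_id = b.id

Result:
name      | project
----------+--------
Review    | Gamma  
Implement | Gamma  
Audit     | Alpha  
Migrate   | Zeta   
Deploy    | NULL   
Setup     | Zeta   
Design    | Gamma  
Plan      | Gamma  
Test      | NULL   


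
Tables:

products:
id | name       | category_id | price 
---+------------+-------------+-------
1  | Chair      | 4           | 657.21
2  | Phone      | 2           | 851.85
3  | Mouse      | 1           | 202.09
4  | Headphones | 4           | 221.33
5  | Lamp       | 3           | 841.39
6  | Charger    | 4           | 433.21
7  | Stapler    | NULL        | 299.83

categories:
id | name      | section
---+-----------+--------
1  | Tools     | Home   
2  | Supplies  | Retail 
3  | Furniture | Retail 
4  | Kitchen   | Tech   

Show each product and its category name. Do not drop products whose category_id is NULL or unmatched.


LEFT JOIN keeps every row from products (the left table); where category_id has no match in categories, the category columns become NULL. Walk through each product:
  - product 1 (Chair): category_id=4 -> matches Kitchen
  - product 2 (Phone): category_id=2 -> matches Supplies
  - product 3 (Mouse): category_id=1 -> matches Tools
  - product 4 (Headphones): category_id=4 -> matches Kitchen
  - product 5 (Lamp): category_id=3 -> matches Furniture
  - product 6 (Charger): category_id=4 -> matches Kitchen
  - product 7 (Stapler): category_id=NULL, no match -> kept with NULL
All 7 rows appear; 1 has NULL category.

SQL:
SELECT a.name, b.name AS category
FROM products a
LEFT JOIN categories b ON a.category_id = b.id

Result:
name       | category 
-----------+----------
Chair      | Kitchen  
Phone      | Supplies 
Mouse      | Tools    
Headphones | Kitchen  
Lamp       | Furniture
Charger    | Kitchen  
Stapler    | NULL     
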